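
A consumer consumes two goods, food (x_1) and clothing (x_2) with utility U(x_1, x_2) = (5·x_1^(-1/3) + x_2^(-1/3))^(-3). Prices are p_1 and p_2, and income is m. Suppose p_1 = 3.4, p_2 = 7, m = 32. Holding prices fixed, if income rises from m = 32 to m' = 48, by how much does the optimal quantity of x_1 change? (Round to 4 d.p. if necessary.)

Δx_1* = 3.4647

MRS = MU_x_1/MU_x_2 = 5·(x_2/x_1)^(4/3). Set equal to p_1/p_2.
Solve for the ratio: x_2/x_1 = [(1/5)·p_1/p_2]^(0.75).
With the ratio pinned down, the budget gives x_1* = m/(p_1 + p_2·(x_2/x_1)) and x_2* = (x_2/x_1)·x_1*.
Numerically x_2/x_1 = 0.174004, so x_1* = 32/(3.4 + 7·0.174004) = 6.9294.
At m' = 48: x_1* = 10.3941. Change: 10.3941 − 6.9294 = 3.4647.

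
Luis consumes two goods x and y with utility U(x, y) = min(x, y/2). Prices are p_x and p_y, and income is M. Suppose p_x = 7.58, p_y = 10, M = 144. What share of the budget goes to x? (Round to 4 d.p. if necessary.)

With perfect complements, no substitution: consume in ratio x:y = 1:2.
Budget: p_x·x + p_y·2·x = M, so (p_x + 2·p_y)·x = M.
Demand: x*(p_x,p_y,M) = M/(p_x + 2·p_y), y* = 2·M/(p_x + 2·p_y).
Here 7.58 + 2·10 = 27.58, giving x* = 5.2212 and y* = 10.4423.
Expenditure on x: 7.58·5.2212 = 39.5765; share = 0.2748.

share on x = 0.2748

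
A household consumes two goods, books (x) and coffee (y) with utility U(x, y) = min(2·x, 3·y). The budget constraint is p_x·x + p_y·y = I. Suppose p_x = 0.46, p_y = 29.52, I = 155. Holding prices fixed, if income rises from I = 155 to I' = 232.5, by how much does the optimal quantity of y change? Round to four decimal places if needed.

Leontief preferences: the optimum is at the kink where x/3 = y/2, i.e. y = (2/3)·x.
Budget: p_x·x + p_y·(2/3)·x = I, so (3·p_x + 2·p_y)·x = 3·I.
Demand: x*(p_x,p_y,I) = 3·I/(3·p_x + 2·p_y), y* = 2·I/(3·p_x + 2·p_y).
Here 3·0.46 + 2·29.52 = 60.42, giving y* = 5.1308.
At I' = 232.5: y* = 7.6961. Change: 7.6961 − 5.1308 = 2.5654.

Δy* = 2.5654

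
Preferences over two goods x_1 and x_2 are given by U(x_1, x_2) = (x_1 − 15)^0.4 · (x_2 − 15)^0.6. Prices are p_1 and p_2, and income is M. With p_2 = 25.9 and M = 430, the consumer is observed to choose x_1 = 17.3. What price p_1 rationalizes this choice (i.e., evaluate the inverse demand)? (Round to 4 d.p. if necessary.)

This is Cobb-Douglas in (x_1−15, x_2−15): tangency gives 0.4·p_2·(x_2−15) = 0.6·p_1·(x_1−15).
After buying the subsistence bundle (15, 15), a share 0.4 of the remaining income goes to x_1: x_1* = 15 + 0.4·(M − 15p_1 − 15p_2)/p_1.
Set x_1* = 17.3 in the demand function and solve for p_1: p_1 = 2.

p_1 = 2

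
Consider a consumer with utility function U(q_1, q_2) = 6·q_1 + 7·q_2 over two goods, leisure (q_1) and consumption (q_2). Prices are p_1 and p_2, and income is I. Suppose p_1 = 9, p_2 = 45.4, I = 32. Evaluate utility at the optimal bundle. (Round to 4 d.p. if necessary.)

V = 21.3333

Linear utility — the consumer picks whichever good has higher MU/price: 6/9 = 0.6667 vs 7/45.4 = 0.1542.
q_1 gives more utility per dollar, so spend all income on q_1: q_1* = I/p_1, q_2* = 0.
Numerically: q_1* = 3.5556, q_2* = 0.
Utility at the optimum: U(3.5556, 0) = 21.3333.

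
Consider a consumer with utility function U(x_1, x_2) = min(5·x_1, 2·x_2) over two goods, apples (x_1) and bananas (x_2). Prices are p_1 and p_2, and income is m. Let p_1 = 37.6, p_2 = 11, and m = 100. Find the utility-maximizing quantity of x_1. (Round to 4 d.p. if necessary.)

x_1* = 1.5361

Leontief preferences: the optimum is at the kink where x_1/2 = x_2/5, i.e. x_2 = (5/2)·x_1.
Budget: p_1·x_1 + p_2·(5/2)·x_1 = m, so (2·p_1 + 5·p_2)·x_1 = 2·m.
Demand: x_1*(p_1,p_2,m) = 2·m/(2·p_1 + 5·p_2), x_2* = 5·m/(2·p_1 + 5·p_2).
Here 2·37.6 + 5·11 = 130.2, giving x_1* = 1.5361.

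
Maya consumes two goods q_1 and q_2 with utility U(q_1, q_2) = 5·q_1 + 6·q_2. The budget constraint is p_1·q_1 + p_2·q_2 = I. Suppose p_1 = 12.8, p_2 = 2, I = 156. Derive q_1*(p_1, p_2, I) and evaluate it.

q_1* = 0

Perfect substitutes: compare marginal utility per dollar. 5/p_1 vs 6/p_2 → 0.3906 vs 3.
q_2 gives more utility per dollar, so spend all income on q_2: q_2* = I/p_2, q_1* = 0.
Numerically: q_1* = 0, q_2* = 78.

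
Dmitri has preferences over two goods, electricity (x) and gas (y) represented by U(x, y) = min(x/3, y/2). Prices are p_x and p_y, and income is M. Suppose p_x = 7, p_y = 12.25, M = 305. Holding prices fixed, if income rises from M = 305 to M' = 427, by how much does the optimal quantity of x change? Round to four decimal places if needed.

Leontief preferences: the optimum is at the kink where x/3 = y/2, i.e. y = (2/3)·x.
Budget: p_x·x + p_y·(2/3)·x = M, so (3·p_x + 2·p_y)·x = 3·M.
Demand: x*(p_x,p_y,M) = 3·M/(3·p_x + 2·p_y), y* = 2·M/(3·p_x + 2·p_y).
Here 3·7 + 2·12.25 = 45.5, giving x* = 20.1099.
At M' = 427: x* = 28.1538. Change: 28.1538 − 20.1099 = 8.044.

Δx* = 8.044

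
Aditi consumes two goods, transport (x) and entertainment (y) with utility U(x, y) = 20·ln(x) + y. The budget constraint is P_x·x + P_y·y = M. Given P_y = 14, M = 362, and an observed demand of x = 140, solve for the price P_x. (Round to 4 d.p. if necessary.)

P_x = 2

Set MRS = P_x/P_y: (20/x)/1 = P_x/P_y.
So x*(P_x,P_y) = 20·P_y/P_x, independent of income; and y* = (M − 20·P_y)/P_y.
Set x* = 140 in the demand function and solve for P_x: P_x = 2.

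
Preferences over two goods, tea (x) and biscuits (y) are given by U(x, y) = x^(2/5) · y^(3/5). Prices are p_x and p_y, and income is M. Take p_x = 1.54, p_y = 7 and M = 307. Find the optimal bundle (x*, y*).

x* = 79.7403, y* = 26.3143

MU_x/MU_y = (0.4·y)/(0.6·x); tangency sets this equal to p_x/p_y.
Rearranging, p_y·y = (3/2)·p_x·x. Substituting into the budget gives p_x·x·(1 + (3/2)) = M.
Demand: x*(p_x,p_y,M) = 0.4·M/p_x and y* = 0.6·M/p_y.
At p_x=1.54, p_y=7, M=307: x* = 0.4·307/1.54 = 79.7403, y* = 26.3143.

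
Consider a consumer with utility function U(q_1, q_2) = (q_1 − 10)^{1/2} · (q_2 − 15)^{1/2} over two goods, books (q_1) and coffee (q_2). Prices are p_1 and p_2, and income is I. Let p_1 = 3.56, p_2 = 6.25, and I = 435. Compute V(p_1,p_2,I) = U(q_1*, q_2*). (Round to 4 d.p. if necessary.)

V = 32.3988

Let q_1' = q_1−10, q_2' = q_2−15. MRS = q_2'/q_1' = p_1/p_2.
After buying the subsistence bundle (10, 15), a share 0.5 of the remaining income goes to q_1: q_1* = 10 + 0.5·(I − 10p_1 − 15p_2)/p_1.
Discretionary income = 435 − 10·3.56 − 15·6.25 = 305.65; q_1* = 10 + 0.5·305.65/3.56 = 52.9284; q_2* = 15 + 0.5·305.65/6.25 = 39.452.
Utility at the optimum: U(52.9284, 39.452) = 32.3988.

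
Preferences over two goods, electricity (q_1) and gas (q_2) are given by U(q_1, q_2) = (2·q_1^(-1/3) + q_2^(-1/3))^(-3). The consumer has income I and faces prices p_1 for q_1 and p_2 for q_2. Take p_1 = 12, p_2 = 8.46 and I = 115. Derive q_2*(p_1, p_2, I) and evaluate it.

MU_q_1 ∝ 2·q_1^(-4/3), MU_q_2 ∝ q_2^(-4/3), so MRS = 2·(q_2/q_1)^(4/3) = p_1/p_2.
Solve for the ratio: q_2/q_1 = [(1/2)·p_1/p_2]^(0.75).
With the ratio pinned down, the budget gives q_1* = I/(p_1 + p_2·(q_2/q_1)) and q_2* = (q_2/q_1)·q_1*.
Numerically q_2/q_1 = 0.772833, so q_1* = 115/(12 + 8.46·0.772833) = 6.2034 and q_2* = 0.772833·6.2034 = 4.7942.

q_2* = 4.7942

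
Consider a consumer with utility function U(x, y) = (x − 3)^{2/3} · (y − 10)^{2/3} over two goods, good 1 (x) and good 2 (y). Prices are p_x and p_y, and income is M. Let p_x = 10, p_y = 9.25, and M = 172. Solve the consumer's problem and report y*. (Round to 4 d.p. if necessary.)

y* = 12.6757

Substituting into the budget: x* = 3 + 0.5·(M − 3·p_x − 10·p_y)/p_x, and y* = 10 + 0.5·(…)/p_y.
Discretionary income = 172 − 3·10 − 10·9.25 = 49.5; y* = 10 + 0.5·49.5/9.25 = 12.6757.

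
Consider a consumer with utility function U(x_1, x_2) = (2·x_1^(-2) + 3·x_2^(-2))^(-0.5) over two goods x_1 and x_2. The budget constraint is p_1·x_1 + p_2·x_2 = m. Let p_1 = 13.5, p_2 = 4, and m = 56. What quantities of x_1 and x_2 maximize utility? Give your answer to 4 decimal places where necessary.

x_1* = 2.7494, x_2* = 4.7209

Numerically x_2/x_1 = 1.717071, so x_1* = 56/(13.5 + 4·1.717071) = 2.7494 and x_2* = 1.717071·2.7494 = 4.7209.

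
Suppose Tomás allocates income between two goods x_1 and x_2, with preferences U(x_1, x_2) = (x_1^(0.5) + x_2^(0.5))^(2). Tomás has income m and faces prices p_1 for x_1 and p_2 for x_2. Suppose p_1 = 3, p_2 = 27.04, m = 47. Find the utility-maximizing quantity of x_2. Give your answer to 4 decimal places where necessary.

Numerically x_2/x_1 = 0.012309, so x_1* = 47/(3 + 27.04·0.012309) = 14.1021 and x_2* = 0.012309·14.1021 = 0.1736.

x_2* = 0.1736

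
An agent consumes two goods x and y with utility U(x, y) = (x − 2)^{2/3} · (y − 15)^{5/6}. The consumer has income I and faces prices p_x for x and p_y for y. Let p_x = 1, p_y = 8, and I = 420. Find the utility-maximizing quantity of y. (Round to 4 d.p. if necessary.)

y* = 35.6944

Substituting into the budget: x* = 2 + 4/9·(I − 2·p_x − 15·p_y)/p_x, and y* = 15 + 5/9·(…)/p_y.
Discretionary income = 420 − 2·1 − 15·8 = 298; y* = 15 + 5/9·298/8 = 35.6944.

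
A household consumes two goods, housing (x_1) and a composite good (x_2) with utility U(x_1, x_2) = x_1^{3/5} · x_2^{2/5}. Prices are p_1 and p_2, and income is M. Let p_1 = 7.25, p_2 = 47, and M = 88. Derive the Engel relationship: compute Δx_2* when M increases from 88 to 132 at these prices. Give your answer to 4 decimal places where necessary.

Tangency: MRS = (3/2)·x_2/x_1 = p_1/p_2.
So 0.6·p_2·x_2 = 0.4·p_1·x_1; combined with the budget, a share 0.6 of income goes to x_1.
Demand: x_1*(p_1,p_2,M) = 0.6·M/p_1 and x_2* = 0.4·M/p_2.
At p_1=7.25, p_2=47, M=88: x_2* = 0.4·88/47 = 0.7489.
At M' = 132: x_2* = 1.1234. Change: 1.1234 − 0.7489 = 0.3745.

Δx_2* = 0.3745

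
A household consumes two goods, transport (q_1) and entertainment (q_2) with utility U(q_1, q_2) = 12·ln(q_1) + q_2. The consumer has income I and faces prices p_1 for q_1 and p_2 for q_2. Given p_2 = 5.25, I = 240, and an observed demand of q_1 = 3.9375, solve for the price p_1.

p_1 = 16

MU_q_1 = 12/q_1, MU_q_2 = 1. Tangency: 12/q_1 = p_1/p_2.
So q_1*(p_1,p_2) = 12·p_2/p_1, independent of income; and q_2* = (I − 12·p_2)/p_2.
Set q_1* = 3.9375 in the demand function and solve for p_1: p_1 = 16.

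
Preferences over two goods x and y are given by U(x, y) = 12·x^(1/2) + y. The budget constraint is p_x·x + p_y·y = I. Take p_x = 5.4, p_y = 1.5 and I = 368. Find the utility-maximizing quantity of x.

x* = 2.7778

MU_x = 6/√x, MU_y = 1. Tangency: 6/√x = p_x/p_y.
Thus x* = (6·p_y/p_x)² — independent of I — with the rest of income spent on y.
Plugging in: x* = (6·1.5/5.4)² = 2.7778.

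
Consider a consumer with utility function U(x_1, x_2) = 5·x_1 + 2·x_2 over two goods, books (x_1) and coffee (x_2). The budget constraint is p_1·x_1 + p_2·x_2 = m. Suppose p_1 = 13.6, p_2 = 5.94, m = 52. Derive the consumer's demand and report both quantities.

Linear utility — the consumer picks whichever good has higher MU/price: 5/13.6 = 0.3676 vs 2/5.94 = 0.3367.
x_1 gives more utility per dollar, so spend all income on x_1: x_1* = m/p_1, x_2* = 0.
Numerically: x_1* = 3.8235, x_2* = 0.

x_1* = 3.8235, x_2* = 0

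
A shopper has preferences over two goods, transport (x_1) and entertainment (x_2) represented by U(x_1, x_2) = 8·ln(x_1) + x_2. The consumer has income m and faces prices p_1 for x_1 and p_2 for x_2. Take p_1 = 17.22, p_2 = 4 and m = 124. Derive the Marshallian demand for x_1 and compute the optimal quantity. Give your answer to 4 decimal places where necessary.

x_1* = 1.8583

Set MRS = p_1/p_2: (8/x_1)/1 = p_1/p_2.
So x_1*(p_1,p_2) = 8·p_2/p_1, independent of income; and x_2* = (m − 8·p_2)/p_2.
At the given prices: x_1* = 8·4/17.22 = 1.8583.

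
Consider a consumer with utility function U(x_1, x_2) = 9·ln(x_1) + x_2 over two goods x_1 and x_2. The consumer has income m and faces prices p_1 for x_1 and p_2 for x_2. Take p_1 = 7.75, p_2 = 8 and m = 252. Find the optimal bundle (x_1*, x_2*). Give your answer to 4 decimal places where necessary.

MU_x_1 = 9/x_1, MU_x_2 = 1. Tangency: 9/x_1 = p_1/p_2.
So x_1*(p_1,p_2) = 9·p_2/p_1, independent of income; and x_2* = (m − 9·p_2)/p_2.
At the given prices: x_1* = 9·8/7.75 = 9.2903, and x_2* = 22.5.

x_1* = 9.2903, x_2* = 22.5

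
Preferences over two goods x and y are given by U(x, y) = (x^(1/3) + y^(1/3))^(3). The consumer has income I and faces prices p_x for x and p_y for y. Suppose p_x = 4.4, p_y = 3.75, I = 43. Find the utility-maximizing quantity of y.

MRS = MU_x/MU_y = (y/x)^(2/3). Set equal to p_x/p_y.
Solve for the ratio: y/x = [p_x/p_y]^(1.5).
Substitute y = (y/x)·x into the budget: x* = I/(p_x + p_y·(y/x)).
Numerically y/x = 1.270961, so x* = 43/(4.4 + 3.75·1.270961) = 4.6912 and y* = 1.270961·4.6912 = 5.9623.

y* = 5.9623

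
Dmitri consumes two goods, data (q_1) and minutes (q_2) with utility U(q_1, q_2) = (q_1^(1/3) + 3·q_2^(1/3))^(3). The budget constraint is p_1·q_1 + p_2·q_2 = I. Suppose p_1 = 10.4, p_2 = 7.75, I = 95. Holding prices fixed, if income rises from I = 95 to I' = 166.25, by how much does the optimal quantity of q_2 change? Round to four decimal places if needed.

MRS = MU_q_1/MU_q_2 = (1/3)·(q_2/q_1)^(2/3). Set equal to p_1/p_2.
Solve for the ratio: q_2/q_1 = [3·p_1/p_2]^(1.5).
With the ratio pinned down, the budget gives q_1* = I/(p_1 + p_2·(q_2/q_1)) and q_2* = (q_2/q_1)·q_1*.
Numerically q_2/q_1 = 8.077544, so q_1* = 95/(10.4 + 7.75·8.077544) = 1.3014 and q_2* = 8.077544·1.3014 = 10.5117.
At I' = 166.25: q_2* = 18.3955. Change: 18.3955 − 10.5117 = 7.8838.

Δq_2* = 7.8838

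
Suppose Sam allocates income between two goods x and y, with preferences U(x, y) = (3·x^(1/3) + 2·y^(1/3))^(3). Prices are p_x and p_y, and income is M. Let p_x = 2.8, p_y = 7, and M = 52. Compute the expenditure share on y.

Substitute y = (y/x)·x into the budget: x* = M/(p_x + p_y·(y/x)).
Numerically y/x = 0.137706, so x* = 52/(2.8 + 7·0.137706) = 13.8153 and y* = 0.137706·13.8153 = 1.9025.
Expenditure on y: 7·1.9025 = 13.3172; share = 0.2561.

share on y = 0.2561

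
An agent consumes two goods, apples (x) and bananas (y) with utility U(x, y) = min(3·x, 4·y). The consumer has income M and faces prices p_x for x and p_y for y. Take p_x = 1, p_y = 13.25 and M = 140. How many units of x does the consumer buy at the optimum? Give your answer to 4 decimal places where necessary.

Leontief preferences: the optimum is at the kink where x/4 = y/3, i.e. y = (3/4)·x.
Budget: p_x·x + p_y·(3/4)·x = M, so (4·p_x + 3·p_y)·x = 4·M.
Demand: x*(p_x,p_y,M) = 4·M/(4·p_x + 3·p_y), y* = 3·M/(4·p_x + 3·p_y).
Here 4·1 + 3·13.25 = 43.75, giving x* = 12.8.

x* = 12.8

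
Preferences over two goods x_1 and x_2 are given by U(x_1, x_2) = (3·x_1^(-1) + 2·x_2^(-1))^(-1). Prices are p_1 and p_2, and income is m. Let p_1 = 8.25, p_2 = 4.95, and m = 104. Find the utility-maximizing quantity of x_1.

From the CES first-order condition, (3/2)·(x_2/x_1)^(2) = p_1/p_2.
Solve for the ratio: x_2/x_1 = [(2/3)·p_1/p_2]^(0.5).
Substitute x_2 = (x_2/x_1)·x_1 into the budget: x_1* = m/(p_1 + p_2·(x_2/x_1)).
Numerically x_2/x_1 = 1.054093, so x_1* = 104/(8.25 + 4.95·1.054093) = 7.7221.

x_1* = 7.7221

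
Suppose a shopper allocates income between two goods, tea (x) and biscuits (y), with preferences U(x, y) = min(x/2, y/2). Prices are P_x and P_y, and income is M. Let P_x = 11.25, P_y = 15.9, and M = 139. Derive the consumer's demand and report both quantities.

Leontief preferences: the optimum is at the kink where x/2 = y/2, i.e. y = x.
Budget: P_x·x + P_y·x = M, so (2·P_x + 2·P_y)·x = 2·M.
Demand: x*(P_x,P_y,M) = 2·M/(2·P_x + 2·P_y), y* = 2·M/(2·P_x + 2·P_y).
Here 2·11.25 + 2·15.9 = 54.3, giving x* = 5.1197 and y* = 5.1197.

x* = 5.1197, y* = 5.1197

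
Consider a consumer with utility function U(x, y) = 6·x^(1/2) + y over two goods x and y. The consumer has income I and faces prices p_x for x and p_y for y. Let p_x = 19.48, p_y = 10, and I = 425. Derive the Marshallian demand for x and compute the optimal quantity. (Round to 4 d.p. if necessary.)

MU_x = 3/√x, MU_y = 1. Tangency: 3/√x = p_x/p_y.
Thus x* = (3·p_y/p_x)² — independent of I — with the rest of income spent on y.
Plugging in: x* = (3·10/19.48)² = 2.3717.

x* = 2.3717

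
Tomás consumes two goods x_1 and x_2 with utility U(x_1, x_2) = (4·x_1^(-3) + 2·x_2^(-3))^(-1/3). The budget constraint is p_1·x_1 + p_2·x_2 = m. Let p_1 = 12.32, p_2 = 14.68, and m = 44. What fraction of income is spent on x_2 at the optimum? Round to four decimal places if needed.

share on x_2 = 0.4895

MRS = MU_x_1/MU_x_2 = 2·(x_2/x_1)^(4). Set equal to p_1/p_2.
Hence x_2/x_1 = ((1/2)·p_1/p_2)^(1/(4)), i.e. raised to the 0.25 power.
Substitute x_2 = (x_2/x_1)·x_1 into the budget: x_1* = m/(p_1 + p_2·(x_2/x_1)).
Numerically x_2/x_1 = 0.804848, so x_1* = 44/(12.32 + 14.68·0.804848) = 1.8231 and x_2* = 0.804848·1.8231 = 1.4673.
Expenditure on x_2: 14.68·1.4673 = 21.5398; share = 0.4895.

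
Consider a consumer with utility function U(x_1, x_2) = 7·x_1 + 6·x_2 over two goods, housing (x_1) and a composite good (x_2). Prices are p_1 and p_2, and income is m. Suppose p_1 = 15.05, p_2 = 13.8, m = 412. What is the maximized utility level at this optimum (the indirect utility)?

Linear utility — the consumer picks whichever good has higher MU/price: 7/15.05 = 0.4651 vs 6/13.8 = 0.4348.
x_1 gives more utility per dollar, so spend all income on x_1: x_1* = m/p_1, x_2* = 0.
Numerically: x_1* = 27.3754, x_2* = 0.
Utility at the optimum: U(27.3754, 0) = 191.6279.

V = 191.6279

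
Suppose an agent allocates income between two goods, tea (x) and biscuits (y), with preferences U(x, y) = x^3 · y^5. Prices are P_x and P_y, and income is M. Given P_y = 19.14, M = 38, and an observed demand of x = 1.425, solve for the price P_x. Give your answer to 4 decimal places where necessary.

MU_x/MU_y = (3·y)/(5·x); tangency sets this equal to P_x/P_y.
Rearranging, P_y·y = (5/3)·P_x·x. Substituting into the budget gives P_x·x·(1 + (5/3)) = M.
Demand: x*(P_x,P_y,M) = 0.375·M/P_x and y* = 0.625·M/P_y.
Set x* = 1.425 in the demand function and solve for P_x: P_x = 10.

P_x = 10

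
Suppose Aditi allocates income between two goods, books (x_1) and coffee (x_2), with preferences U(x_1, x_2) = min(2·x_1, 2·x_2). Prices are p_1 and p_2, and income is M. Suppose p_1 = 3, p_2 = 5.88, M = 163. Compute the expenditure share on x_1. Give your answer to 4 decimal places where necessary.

share on x_1 = 0.3378

Leontief preferences: the optimum is at the kink where x_1/2 = x_2/2, i.e. x_2 = x_1.
Budget: p_1·x_1 + p_2·x_1 = M, so (2·p_1 + 2·p_2)·x_1 = 2·M.
Demand: x_1*(p_1,p_2,M) = 2·M/(2·p_1 + 2·p_2), x_2* = 2·M/(2·p_1 + 2·p_2).
Here 2·3 + 2·5.88 = 17.76, giving x_1* = 18.3559 and x_2* = 18.3559.
Expenditure on x_1: 3·18.3559 = 55.0676; share = 0.3378.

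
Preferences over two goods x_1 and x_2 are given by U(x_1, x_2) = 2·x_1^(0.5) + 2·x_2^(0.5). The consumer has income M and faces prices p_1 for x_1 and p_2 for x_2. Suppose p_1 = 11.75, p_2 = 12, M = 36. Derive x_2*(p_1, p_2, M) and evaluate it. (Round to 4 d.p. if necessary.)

x_2* = 1.4842

Substitute x_2 = (x_2/x_1)·x_1 into the budget: x_1* = M/(p_1 + p_2·(x_2/x_1)).
Numerically x_2/x_1 = 0.958767, so x_1* = 36/(11.75 + 12·0.958767) = 1.548 and x_2* = 0.958767·1.548 = 1.4842.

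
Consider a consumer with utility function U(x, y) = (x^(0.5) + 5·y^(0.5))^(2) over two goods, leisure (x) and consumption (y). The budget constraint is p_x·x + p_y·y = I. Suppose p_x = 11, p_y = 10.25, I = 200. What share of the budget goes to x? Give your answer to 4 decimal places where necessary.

MRS = MU_x/MU_y = (1/5)·(y/x)^(0.5). Set equal to p_x/p_y.
Solve for the ratio: y/x = [5·p_x/p_y]^(2).
With the ratio pinned down, the budget gives x* = I/(p_x + p_y·(y/x)) and y* = (y/x)·x*.
Numerically y/x = 28.792385, so x* = 200/(11 + 10.25·28.792385) = 0.6533 and y* = 28.792385·0.6533 = 18.8111.
Expenditure on x: 11·0.6533 = 7.1867; share = 0.0359.

share on x = 0.0359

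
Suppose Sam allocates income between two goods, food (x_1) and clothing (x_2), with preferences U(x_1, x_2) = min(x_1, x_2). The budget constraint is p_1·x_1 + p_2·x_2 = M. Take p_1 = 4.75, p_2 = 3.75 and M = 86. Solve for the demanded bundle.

x_1* = 10.1176, x_2* = 10.1176

With perfect complements, no substitution: consume in ratio x_1:x_2 = 1:1.
Budget: p_1·x_1 + p_2·x_1 = M, so (p_1 + p_2)·x_1 = M.
Demand: x_1*(p_1,p_2,M) = M/(p_1 + p_2), x_2* = M/(p_1 + p_2).
Here 4.75 + 3.75 = 8.5, giving x_1* = 10.1176 and x_2* = 10.1176.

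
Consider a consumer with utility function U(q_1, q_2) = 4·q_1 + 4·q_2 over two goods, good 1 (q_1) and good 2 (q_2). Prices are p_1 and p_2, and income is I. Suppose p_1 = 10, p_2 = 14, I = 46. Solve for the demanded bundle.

q_1* = 4.6, q_2* = 0

Linear utility — the consumer picks whichever good has higher MU/price: 4/10 = 0.4 vs 4/14 = 0.2857.
q_1 gives more utility per dollar, so spend all income on q_1: q_1* = I/p_1, q_2* = 0.
Numerically: q_1* = 4.6, q_2* = 0.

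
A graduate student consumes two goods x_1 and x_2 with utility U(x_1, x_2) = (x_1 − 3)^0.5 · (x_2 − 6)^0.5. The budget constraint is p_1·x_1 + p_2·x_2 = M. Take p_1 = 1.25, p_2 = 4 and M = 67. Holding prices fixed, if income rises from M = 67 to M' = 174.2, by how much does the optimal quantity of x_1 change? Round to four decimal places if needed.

Let x_1' = x_1−3, x_2' = x_2−6. MRS = x_2'/x_1' = p_1/p_2.
Substituting into the budget: x_1* = 3 + 0.5·(M − 3·p_1 − 6·p_2)/p_1, and x_2* = 6 + 0.5·(…)/p_2.
Discretionary income = 67 − 3·1.25 − 6·4 = 39.25; x_1* = 3 + 0.5·39.25/1.25 = 18.7.
At M' = 174.2: x_1* = 61.58. Change: 61.58 − 18.7 = 42.88.

Δx_1* = 42.88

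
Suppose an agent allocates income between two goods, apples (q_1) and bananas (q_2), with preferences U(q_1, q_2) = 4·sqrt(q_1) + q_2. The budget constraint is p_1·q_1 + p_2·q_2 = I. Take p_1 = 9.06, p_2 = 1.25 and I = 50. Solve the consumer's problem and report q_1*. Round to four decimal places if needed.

q_1* = 0.0761

Utility is quasi-linear in q_2; the FOC for q_1 is 2/√q_1 = p_1/p_2.
Thus q_1* = (2·p_2/p_1)² — independent of I — with the rest of income spent on q_2.
Plugging in: q_1* = (2·1.25/9.06)² = 0.0761.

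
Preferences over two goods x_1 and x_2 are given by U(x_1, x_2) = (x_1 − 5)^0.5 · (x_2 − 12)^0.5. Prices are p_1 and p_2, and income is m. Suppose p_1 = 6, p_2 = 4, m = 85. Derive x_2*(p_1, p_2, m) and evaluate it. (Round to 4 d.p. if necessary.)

MRS = (x_2−12)/(x_1−5). Tangency with p_1/p_2 gives x_2−12 = (p_1/p_2)·(x_1−5).
Substituting into the budget: x_1* = 5 + 0.5·(m − 5·p_1 − 12·p_2)/p_1, and x_2* = 12 + 0.5·(…)/p_2.
Discretionary income = 85 − 5·6 − 12·4 = 7; x_2* = 12 + 0.5·7/4 = 12.875.

x_2* = 12.875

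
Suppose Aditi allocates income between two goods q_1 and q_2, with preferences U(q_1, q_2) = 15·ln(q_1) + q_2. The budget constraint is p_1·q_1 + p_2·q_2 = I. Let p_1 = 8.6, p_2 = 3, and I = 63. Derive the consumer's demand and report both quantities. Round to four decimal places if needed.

Set MRS = p_1/p_2: (15/q_1)/1 = p_1/p_2.
So q_1*(p_1,p_2) = 15·p_2/p_1, independent of income; and q_2* = (I − 15·p_2)/p_2.
At the given prices: q_1* = 15·3/8.6 = 5.2326, and q_2* = 6.

q_1* = 5.2326, q_2* = 6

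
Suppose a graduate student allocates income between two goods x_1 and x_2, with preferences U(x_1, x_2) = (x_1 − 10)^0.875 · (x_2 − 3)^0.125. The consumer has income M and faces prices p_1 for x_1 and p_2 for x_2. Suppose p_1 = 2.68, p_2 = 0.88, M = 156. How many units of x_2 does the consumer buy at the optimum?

This is Cobb-Douglas in (x_1−10, x_2−3): tangency gives 0.875·p_2·(x_2−3) = 0.125·p_1·(x_1−10).
After buying the subsistence bundle (10, 3), a share 0.875 of the remaining income goes to x_1: x_1* = 10 + 0.875·(M − 10p_1 − 3p_2)/p_1.
Discretionary income = 156 − 10·2.68 − 3·0.88 = 126.56; x_2* = 3 + 0.125·126.56/0.88 = 20.9773.

x_2* = 20.9773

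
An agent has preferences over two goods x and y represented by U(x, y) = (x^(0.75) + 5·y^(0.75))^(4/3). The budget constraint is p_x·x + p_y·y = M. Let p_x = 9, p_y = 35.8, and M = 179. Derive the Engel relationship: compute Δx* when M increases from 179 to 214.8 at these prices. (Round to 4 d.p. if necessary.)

Δx* = 0.3639

MU_x ∝ x^(-0.25), MU_y ∝ 5·y^(-0.25), so MRS = (1/5)·(y/x)^(0.25) = p_x/p_y.
Solve for the ratio: y/x = [5·p_x/p_y]^(4).
Substitute y = (y/x)·x into the budget: x* = M/(p_x + p_y·(y/x)).
Numerically y/x = 2.496422, so x* = 179/(9 + 35.8·2.496422) = 1.8196.
At M' = 214.8: x* = 2.1836. Change: 2.1836 − 1.8196 = 0.3639.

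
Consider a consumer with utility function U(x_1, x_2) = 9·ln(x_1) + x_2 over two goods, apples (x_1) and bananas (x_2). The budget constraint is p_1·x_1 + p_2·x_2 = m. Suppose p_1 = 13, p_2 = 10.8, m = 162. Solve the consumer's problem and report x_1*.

x_1* = 7.4769

So x_1*(p_1,p_2) = 9·p_2/p_1, independent of income; and x_2* = (m − 9·p_2)/p_2.
At the given prices: x_1* = 9·10.8/13 = 7.4769.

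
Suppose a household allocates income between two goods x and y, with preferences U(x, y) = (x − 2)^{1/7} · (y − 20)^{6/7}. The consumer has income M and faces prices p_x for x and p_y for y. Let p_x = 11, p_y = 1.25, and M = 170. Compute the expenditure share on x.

share on x = 0.2328

MRS = (1/6)·(y−20)/(x−2). Tangency with p_x/p_y gives y−20 = 6·(p_x/p_y)·(x−2).
Substituting into the budget: x* = 2 + 1/7·(M − 2·p_x − 20·p_y)/p_x, and y* = 20 + 6/7·(…)/p_y.
Discretionary income = 170 − 2·11 − 20·1.25 = 123; x* = 2 + 1/7·123/11 = 3.5974; y* = 20 + 6/7·123/1.25 = 104.3429.
Expenditure on x: 11·3.5974 = 39.5714; share = 0.2328.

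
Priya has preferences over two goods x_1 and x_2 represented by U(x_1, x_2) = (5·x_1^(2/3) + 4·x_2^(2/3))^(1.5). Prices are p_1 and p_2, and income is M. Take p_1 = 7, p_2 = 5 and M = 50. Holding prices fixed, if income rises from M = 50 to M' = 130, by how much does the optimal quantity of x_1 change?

Δx_1* = 5.7042

MRS = MU_x_1/MU_x_2 = (5/4)·(x_2/x_1)^(1/3). Set equal to p_1/p_2.
Hence x_2/x_1 = ((4/5)·p_1/p_2)^(1/(1/3)), i.e. raised to the 3 power.
With the ratio pinned down, the budget gives x_1* = M/(p_1 + p_2·(x_2/x_1)) and x_2* = (x_2/x_1)·x_1*.
Numerically x_2/x_1 = 1.404928, so x_1* = 50/(7 + 5·1.404928) = 3.5652.
At M' = 130: x_1* = 9.2694. Change: 9.2694 − 3.5652 = 5.7042.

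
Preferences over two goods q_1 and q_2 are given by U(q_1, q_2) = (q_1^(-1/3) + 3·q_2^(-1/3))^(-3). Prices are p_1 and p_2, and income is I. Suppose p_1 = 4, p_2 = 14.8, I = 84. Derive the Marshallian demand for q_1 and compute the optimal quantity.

MU_q_1 ∝ q_1^(-4/3), MU_q_2 ∝ 3·q_2^(-4/3), so MRS = (1/3)·(q_2/q_1)^(4/3) = p_1/p_2.
Hence q_2/q_1 = (3·p_1/p_2)^(1/(4/3)), i.e. raised to the 0.75 power.
With the ratio pinned down, the budget gives q_1* = I/(p_1 + p_2·(q_2/q_1)) and q_2* = (q_2/q_1)·q_1*.
Numerically q_2/q_1 = 0.854456, so q_1* = 84/(4 + 14.8·0.854456) = 5.0463.

q_1* = 5.0463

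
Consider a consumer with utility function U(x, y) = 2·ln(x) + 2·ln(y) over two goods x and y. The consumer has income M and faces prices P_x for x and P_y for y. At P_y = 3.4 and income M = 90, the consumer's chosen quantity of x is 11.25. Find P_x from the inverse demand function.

The MRS is y/x. Set MRS = P_x/P_y.
So 2·P_y·y = 2·P_x·x; combined with the budget, a share 0.5 of income goes to x.
Demand: x*(P_x,P_y,M) = 0.5·M/P_x and y* = 0.5·M/P_y.
Set x* = 11.25 in the demand function and solve for P_x: P_x = 4.

P_x = 4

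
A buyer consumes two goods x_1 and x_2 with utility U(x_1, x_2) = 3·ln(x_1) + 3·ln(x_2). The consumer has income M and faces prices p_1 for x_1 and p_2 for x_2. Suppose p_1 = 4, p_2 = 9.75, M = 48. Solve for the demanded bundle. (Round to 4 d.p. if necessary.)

x_1* = 6, x_2* = 2.4615

Tangency: MRS = x_2/x_1 = p_1/p_2.
Rearranging, p_2·x_2 = p_1·x_1. Substituting into the budget gives p_1·x_1·(1 + 1) = M.
Demand: x_1*(p_1,p_2,M) = 0.5·M/p_1 and x_2* = 0.5·M/p_2.
At p_1=4, p_2=9.75, M=48: x_1* = 0.5·48/4 = 6, x_2* = 2.4615.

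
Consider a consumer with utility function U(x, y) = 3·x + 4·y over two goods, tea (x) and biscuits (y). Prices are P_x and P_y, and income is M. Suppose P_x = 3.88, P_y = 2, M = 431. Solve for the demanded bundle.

x* = 0, y* = 215.5

Perfect substitutes: compare marginal utility per dollar. 3/P_x vs 4/P_y → 0.7732 vs 2.
y gives more utility per dollar, so spend all income on y: y* = M/P_y, x* = 0.
Numerically: x* = 0, y* = 215.5.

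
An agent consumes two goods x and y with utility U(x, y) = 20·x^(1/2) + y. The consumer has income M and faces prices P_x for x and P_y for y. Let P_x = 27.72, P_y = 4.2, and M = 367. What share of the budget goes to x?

share on x = 0.1734

Utility is quasi-linear in y; the FOC for x is 10/√x = P_x/P_y.
Thus x* = (10·P_y/P_x)² — independent of M — with the rest of income spent on y.
Plugging in: x* = (10·4.2/27.72)² = 2.2957, y* = 72.2294.
Expenditure on x: 27.72·2.2957 = 63.6364; share = 0.1734.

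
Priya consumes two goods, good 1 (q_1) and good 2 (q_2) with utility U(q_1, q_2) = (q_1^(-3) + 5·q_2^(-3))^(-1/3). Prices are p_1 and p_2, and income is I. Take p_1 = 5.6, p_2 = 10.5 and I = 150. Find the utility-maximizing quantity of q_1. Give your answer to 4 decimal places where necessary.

q_1* = 7.8873

MU_q_1 ∝ q_1^(-4), MU_q_2 ∝ 5·q_2^(-4), so MRS = (1/5)·(q_2/q_1)^(4) = p_1/p_2.
Solve for the ratio: q_2/q_1 = [5·p_1/p_2]^(0.25).
Substitute q_2 = (q_2/q_1)·q_1 into the budget: q_1* = I/(p_1 + p_2·(q_2/q_1)).
Numerically q_2/q_1 = 1.277886, so q_1* = 150/(5.6 + 10.5·1.277886) = 7.8873.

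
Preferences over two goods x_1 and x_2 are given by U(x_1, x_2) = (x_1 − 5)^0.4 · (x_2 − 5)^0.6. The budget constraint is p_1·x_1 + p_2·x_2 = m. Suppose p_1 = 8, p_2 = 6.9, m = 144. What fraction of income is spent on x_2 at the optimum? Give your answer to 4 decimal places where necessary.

MRS = (2/3)·(x_2−5)/(x_1−5). Tangency with p_1/p_2 gives x_2−5 = (3/2)·(p_1/p_2)·(x_1−5).
Substituting into the budget: x_1* = 5 + 0.4·(m − 5·p_1 − 5·p_2)/p_1, and x_2* = 5 + 0.6·(…)/p_2.
Discretionary income = 144 − 5·8 − 5·6.9 = 69.5; x_1* = 5 + 0.4·69.5/8 = 8.475; x_2* = 5 + 0.6·69.5/6.9 = 11.0435.
Expenditure on x_2: 6.9·11.0435 = 76.2; share = 0.5292.

share on x_2 = 0.5292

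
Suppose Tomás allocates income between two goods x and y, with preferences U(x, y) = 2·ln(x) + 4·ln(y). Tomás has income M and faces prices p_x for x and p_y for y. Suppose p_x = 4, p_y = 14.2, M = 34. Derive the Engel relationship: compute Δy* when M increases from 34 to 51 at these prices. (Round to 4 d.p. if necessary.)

Δy* = 0.7981

At p_x=4, p_y=14.2, M=34: y* = 2/3·34/14.2 = 1.5962.
At M' = 51: y* = 2.3944. Change: 2.3944 − 1.5962 = 0.7981.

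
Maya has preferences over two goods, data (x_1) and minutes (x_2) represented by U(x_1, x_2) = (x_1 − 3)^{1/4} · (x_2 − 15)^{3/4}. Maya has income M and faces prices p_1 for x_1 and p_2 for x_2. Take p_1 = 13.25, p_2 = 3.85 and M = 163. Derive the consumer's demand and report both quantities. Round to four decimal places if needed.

x_1* = 4.2358, x_2* = 27.7597

Substituting into the budget: x_1* = 3 + 0.25·(M − 3·p_1 − 15·p_2)/p_1, and x_2* = 15 + 0.75·(…)/p_2.
Discretionary income = 163 − 3·13.25 − 15·3.85 = 65.5; x_1* = 3 + 0.25·65.5/13.25 = 4.2358; x_2* = 15 + 0.75·65.5/3.85 = 27.7597.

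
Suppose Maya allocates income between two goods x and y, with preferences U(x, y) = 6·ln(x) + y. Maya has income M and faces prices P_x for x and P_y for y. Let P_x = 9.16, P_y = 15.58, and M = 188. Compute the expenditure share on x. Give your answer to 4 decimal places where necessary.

share on x = 0.4972

MU_x = 6/x, MU_y = 1. Tangency: 6/x = P_x/P_y.
So x*(P_x,P_y) = 6·P_y/P_x, independent of income; and y* = (M − 6·P_y)/P_y.
At the given prices: x* = 6·15.58/9.16 = 10.2052, and y* = 6.0668.
Expenditure on x: 9.16·10.2052 = 93.48; share = 0.4972.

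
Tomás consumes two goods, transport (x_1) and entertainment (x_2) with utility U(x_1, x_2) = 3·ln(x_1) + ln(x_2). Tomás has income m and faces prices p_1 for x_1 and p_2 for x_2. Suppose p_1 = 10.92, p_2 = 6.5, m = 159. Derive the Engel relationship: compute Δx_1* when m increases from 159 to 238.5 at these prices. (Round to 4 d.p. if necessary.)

Δx_1* = 5.4602

MU_x_1/MU_x_2 = (3·x_2)/(x_1); tangency sets this equal to p_1/p_2.
So 3·p_2·x_2 = p_1·x_1; combined with the budget, a share 0.75 of income goes to x_1.
Demand: x_1*(p_1,p_2,m) = 0.75·m/p_1 and x_2* = 0.25·m/p_2.
At p_1=10.92, p_2=6.5, m=159: x_1* = 0.75·159/10.92 = 10.9203.
At m' = 238.5: x_1* = 16.3805. Change: 16.3805 − 10.9203 = 5.4602.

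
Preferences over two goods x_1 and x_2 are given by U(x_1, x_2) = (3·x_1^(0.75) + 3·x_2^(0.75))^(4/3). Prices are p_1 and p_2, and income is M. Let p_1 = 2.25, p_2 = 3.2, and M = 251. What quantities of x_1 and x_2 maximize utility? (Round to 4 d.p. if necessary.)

Substitute x_2 = (x_2/x_1)·x_1 into the budget: x_1* = M/(p_1 + p_2·(x_2/x_1)).
Numerically x_2/x_1 = 0.244416, so x_1* = 251/(2.25 + 3.2·0.244416) = 82.78 and x_2* = 0.244416·82.78 = 20.2328.

x_1* = 82.78, x_2* = 20.2328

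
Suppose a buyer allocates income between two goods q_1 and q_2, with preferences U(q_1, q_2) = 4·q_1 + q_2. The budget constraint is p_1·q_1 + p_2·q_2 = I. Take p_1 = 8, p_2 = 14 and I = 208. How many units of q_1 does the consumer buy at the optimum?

q_1* = 26

Perfect substitutes: compare marginal utility per dollar. 4/p_1 vs 1/p_2 → 0.5 vs 0.0714.
q_1 gives more utility per dollar, so spend all income on q_1: q_1* = I/p_1, q_2* = 0.
Numerically: q_1* = 26, q_2* = 0.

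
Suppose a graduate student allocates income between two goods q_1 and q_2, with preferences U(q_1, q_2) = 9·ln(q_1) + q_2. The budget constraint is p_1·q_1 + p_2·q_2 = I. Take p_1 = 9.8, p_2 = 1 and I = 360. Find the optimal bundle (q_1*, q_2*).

Set MRS = p_1/p_2: (9/q_1)/1 = p_1/p_2.
So q_1*(p_1,p_2) = 9·p_2/p_1, independent of income; and q_2* = (I − 9·p_2)/p_2.
At the given prices: q_1* = 9·1/9.8 = 0.9184, and q_2* = 351.

q_1* = 0.9184, q_2* = 351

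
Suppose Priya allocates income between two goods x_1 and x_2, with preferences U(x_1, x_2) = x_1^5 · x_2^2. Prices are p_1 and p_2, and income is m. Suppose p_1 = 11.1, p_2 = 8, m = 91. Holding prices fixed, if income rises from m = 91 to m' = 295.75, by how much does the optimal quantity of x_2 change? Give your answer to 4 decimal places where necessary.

Δx_2* = 7.3125

At p_1=11.1, p_2=8, m=91: x_2* = 2/7·91/8 = 3.25.
At m' = 295.75: x_2* = 10.5625. Change: 10.5625 − 3.25 = 7.3125.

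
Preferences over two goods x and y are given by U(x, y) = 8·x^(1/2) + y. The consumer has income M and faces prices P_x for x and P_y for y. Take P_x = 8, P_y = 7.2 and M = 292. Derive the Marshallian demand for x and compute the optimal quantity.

x* = 12.96

MU_x = 4/√x, MU_y = 1. Tangency: 4/√x = P_x/P_y.
Thus x* = (4·P_y/P_x)² — independent of M — with the rest of income spent on y.
Plugging in: x* = (4·7.2/8)² = 12.96.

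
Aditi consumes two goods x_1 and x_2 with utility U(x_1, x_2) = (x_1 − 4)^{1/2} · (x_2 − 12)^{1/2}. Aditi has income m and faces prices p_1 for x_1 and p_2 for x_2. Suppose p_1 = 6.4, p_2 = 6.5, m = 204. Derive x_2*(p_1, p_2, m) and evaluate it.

x_2* = 19.7231

MRS = (x_2−12)/(x_1−4). Tangency with p_1/p_2 gives x_2−12 = (p_1/p_2)·(x_1−4).
After buying the subsistence bundle (4, 12), a share 0.5 of the remaining income goes to x_1: x_1* = 4 + 0.5·(m − 4p_1 − 12p_2)/p_1.
Discretionary income = 204 − 4·6.4 − 12·6.5 = 100.4; x_2* = 12 + 0.5·100.4/6.5 = 19.7231.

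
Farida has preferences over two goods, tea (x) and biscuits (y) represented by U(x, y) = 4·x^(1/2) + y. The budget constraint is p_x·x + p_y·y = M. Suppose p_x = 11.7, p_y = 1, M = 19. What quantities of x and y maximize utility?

Utility is quasi-linear in y; the FOC for x is 2/√x = p_x/p_y.
Thus x* = (2·p_y/p_x)² — independent of M — with the rest of income spent on y.
Plugging in: x* = (2·1/11.7)² = 0.0292, y* = 18.6581.

x* = 0.0292, y* = 18.6581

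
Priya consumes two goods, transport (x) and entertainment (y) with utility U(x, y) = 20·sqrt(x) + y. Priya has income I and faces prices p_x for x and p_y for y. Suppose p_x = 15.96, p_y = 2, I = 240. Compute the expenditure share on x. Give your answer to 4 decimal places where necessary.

Solve: √x = 10·p_y/p_x, so x*(p_x,p_y) = (10·p_y/p_x)², and y* = (I − p_x·x*)/p_y.
Plugging in: x* = (10·2/15.96)² = 1.5703, y* = 107.4687.
Expenditure on x: 15.96·1.5703 = 25.0627; share = 0.1044.

share on x = 0.1044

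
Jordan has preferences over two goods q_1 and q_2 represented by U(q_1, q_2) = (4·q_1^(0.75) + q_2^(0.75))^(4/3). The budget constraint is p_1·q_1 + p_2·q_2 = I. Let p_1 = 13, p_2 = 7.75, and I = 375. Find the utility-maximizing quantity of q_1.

q_1* = 28.324

From the CES first-order condition, 4·(q_2/q_1)^(0.25) = p_1/p_2.
Hence q_2/q_1 = ((1/4)·p_1/p_2)^(1/(0.25)), i.e. raised to the 4 power.
Substitute q_2 = (q_2/q_1)·q_1 into the budget: q_1* = I/(p_1 + p_2·(q_2/q_1)).
Numerically q_2/q_1 = 0.030926, so q_1* = 375/(13 + 7.75·0.030926) = 28.324.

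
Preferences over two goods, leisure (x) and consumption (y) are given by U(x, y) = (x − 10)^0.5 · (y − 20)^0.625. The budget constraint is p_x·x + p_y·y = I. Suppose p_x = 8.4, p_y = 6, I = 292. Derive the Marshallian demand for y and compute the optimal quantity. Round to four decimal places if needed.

Discretionary income = 292 − 10·8.4 − 20·6 = 88; y* = 20 + 5/9·88/6 = 28.1481.

y* = 28.1481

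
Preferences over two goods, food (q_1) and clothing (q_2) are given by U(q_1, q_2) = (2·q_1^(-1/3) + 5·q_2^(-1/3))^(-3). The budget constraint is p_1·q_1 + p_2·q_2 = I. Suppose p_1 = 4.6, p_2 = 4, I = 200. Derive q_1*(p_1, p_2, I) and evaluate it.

q_1* = 14.8903

MRS = MU_q_1/MU_q_2 = (2/5)·(q_2/q_1)^(4/3). Set equal to p_1/p_2.
Solve for the ratio: q_2/q_1 = [(5/2)·p_1/p_2]^(0.75).
Substitute q_2 = (q_2/q_1)·q_1 into the budget: q_1* = I/(p_1 + p_2·(q_2/q_1)).
Numerically q_2/q_1 = 2.207895, so q_1* = 200/(4.6 + 4·2.207895) = 14.8903.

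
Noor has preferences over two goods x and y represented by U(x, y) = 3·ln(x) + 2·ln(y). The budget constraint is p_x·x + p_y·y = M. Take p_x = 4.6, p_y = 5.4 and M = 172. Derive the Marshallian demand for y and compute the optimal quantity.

Demand: x*(p_x,p_y,M) = 0.6·M/p_x and y* = 0.4·M/p_y.
At p_x=4.6, p_y=5.4, M=172: y* = 0.4·172/5.4 = 12.7407.

y* = 12.7407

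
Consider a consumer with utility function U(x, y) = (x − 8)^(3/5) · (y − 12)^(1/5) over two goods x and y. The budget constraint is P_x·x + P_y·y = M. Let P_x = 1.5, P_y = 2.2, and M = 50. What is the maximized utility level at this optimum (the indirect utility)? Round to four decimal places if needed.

Discretionary income = 50 − 8·1.5 − 12·2.2 = 11.6; x* = 8 + 0.75·11.6/1.5 = 13.8; y* = 12 + 0.25·11.6/2.2 = 13.3182.
Utility at the optimum: U(13.8, 13.3182) = 3.0343.

V = 3.0343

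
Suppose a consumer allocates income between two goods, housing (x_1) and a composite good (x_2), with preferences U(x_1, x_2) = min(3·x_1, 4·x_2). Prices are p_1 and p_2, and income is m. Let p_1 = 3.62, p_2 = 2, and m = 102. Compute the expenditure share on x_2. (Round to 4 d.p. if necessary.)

Leontief preferences: the optimum is at the kink where x_1/4 = x_2/3, i.e. x_2 = (3/4)·x_1.
Budget: p_1·x_1 + p_2·(3/4)·x_1 = m, so (4·p_1 + 3·p_2)·x_1 = 4·m.
Demand: x_1*(p_1,p_2,m) = 4·m/(4·p_1 + 3·p_2), x_2* = 3·m/(4·p_1 + 3·p_2).
Here 4·3.62 + 3·2 = 20.48, giving x_1* = 19.9219 and x_2* = 14.9414.
Expenditure on x_2: 2·14.9414 = 29.8828; share = 0.293.

share on x_2 = 0.293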